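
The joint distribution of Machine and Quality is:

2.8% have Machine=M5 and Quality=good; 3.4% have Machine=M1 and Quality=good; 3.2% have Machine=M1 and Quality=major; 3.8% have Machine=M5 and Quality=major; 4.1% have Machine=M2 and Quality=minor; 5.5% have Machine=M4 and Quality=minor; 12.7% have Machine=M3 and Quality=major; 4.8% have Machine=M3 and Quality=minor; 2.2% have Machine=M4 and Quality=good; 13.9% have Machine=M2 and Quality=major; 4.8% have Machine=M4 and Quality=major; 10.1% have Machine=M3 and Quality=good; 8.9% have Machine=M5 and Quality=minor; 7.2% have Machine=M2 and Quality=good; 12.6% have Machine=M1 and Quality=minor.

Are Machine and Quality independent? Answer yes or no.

P(Machine=M1) = 0.192 and P(Quality=minor) = 0.359, so their product is 0.06893, but P(Machine=M1, Quality=minor) = 0.126. Since these differ, Machine and Quality are not independent.

no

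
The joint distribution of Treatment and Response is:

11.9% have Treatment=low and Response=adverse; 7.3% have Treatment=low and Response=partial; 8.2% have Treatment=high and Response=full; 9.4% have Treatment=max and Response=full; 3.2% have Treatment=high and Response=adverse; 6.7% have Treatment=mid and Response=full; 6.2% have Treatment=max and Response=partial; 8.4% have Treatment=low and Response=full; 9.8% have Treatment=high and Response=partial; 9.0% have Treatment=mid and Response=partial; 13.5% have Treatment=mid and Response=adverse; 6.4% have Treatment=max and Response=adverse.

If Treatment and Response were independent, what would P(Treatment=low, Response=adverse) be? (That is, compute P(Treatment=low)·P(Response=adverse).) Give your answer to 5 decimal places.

0.09660

P(Treatment=low) = 0.073 + 0.084 + 0.119 = 0.276.
P(Response=adverse) = 0.119 + 0.135 + 0.032 + 0.064 = 0.350.
Product: 0.276 × 0.350 = 0.09660.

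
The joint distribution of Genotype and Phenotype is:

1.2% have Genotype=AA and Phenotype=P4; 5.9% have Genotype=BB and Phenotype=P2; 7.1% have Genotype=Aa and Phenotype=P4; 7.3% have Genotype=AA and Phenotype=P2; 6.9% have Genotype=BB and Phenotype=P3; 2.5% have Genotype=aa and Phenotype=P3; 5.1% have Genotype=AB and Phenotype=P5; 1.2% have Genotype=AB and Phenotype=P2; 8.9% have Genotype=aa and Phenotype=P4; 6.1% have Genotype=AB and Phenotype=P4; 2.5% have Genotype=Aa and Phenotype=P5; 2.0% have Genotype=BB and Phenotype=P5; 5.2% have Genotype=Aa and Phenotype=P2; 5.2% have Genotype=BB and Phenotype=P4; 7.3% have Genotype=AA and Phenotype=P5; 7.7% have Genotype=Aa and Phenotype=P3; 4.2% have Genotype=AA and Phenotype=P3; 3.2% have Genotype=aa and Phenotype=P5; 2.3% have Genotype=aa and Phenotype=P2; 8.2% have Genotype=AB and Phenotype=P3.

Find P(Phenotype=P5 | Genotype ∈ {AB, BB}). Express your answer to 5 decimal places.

0.17488

P(Genotype=AB) = 0.012 + 0.082 + 0.061 + 0.051 = 0.206.
P(Genotype=BB) = 0.059 + 0.069 + 0.052 + 0.020 = 0.200.
P(Genotype ∈ {AB, BB}) = 0.206 + 0.200 = 0.406; P(Phenotype=P5, Genotype ∈ {AB, BB}) = 0.051 + 0.020 = 0.071.
P(Phenotype=P5 | Genotype ∈ {AB, BB}) = 0.071/0.406 = 0.17488.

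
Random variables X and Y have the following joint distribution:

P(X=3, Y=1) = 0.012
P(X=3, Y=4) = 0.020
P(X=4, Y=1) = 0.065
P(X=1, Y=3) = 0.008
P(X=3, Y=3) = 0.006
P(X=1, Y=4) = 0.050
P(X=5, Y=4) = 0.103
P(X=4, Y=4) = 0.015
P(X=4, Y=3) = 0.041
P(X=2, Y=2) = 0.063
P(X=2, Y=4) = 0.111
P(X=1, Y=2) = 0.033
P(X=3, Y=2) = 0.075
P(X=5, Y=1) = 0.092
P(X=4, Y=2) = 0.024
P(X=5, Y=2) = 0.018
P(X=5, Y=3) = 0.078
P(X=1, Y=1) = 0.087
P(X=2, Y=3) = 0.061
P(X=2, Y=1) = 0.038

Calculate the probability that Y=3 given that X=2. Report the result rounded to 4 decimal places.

P(X=2) = 0.038 + 0.063 + 0.061 + 0.111 = 0.273.
P(Y=3 | X=2) = 0.061/0.273 = 0.2234.

0.2234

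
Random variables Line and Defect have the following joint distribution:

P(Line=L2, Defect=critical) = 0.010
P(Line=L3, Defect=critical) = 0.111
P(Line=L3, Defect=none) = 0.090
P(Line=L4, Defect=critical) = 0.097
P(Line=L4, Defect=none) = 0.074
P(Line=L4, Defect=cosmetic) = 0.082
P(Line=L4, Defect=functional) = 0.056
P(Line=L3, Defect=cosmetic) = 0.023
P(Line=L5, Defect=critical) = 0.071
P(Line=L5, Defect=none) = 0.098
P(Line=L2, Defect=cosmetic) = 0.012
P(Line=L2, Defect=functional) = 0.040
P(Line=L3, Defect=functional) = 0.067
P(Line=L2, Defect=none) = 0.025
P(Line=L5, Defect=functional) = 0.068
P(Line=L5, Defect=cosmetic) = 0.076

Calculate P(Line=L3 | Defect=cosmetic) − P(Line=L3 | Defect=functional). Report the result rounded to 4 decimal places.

P(Defect=cosmetic) = 0.012 + 0.023 + 0.082 + 0.076 = 0.193; P(Line=L3 | Defect=cosmetic) = 0.023/0.193 = 0.11917.
P(Defect=functional) = 0.040 + 0.067 + 0.056 + 0.068 = 0.231; P(Line=L3 | Defect=functional) = 0.067/0.231 = 0.29004.
Difference = -0.1709.

-0.1709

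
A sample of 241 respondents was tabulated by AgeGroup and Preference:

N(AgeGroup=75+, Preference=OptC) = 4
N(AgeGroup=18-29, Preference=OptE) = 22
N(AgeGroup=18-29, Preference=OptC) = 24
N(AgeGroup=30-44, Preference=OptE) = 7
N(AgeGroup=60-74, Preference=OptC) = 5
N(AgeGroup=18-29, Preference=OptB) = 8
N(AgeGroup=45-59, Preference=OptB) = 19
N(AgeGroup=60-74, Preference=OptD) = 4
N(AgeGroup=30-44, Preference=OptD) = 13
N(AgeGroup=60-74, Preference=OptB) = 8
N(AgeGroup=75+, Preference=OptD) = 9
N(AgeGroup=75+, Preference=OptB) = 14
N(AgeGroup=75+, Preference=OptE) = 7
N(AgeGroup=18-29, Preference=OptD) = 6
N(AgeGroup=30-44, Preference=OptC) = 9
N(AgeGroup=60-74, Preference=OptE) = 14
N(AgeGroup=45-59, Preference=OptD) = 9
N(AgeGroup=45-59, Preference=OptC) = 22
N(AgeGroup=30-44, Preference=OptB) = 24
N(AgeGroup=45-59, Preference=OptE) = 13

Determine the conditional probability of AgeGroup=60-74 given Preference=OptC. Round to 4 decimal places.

0.0781

Total with Preference=OptC: 24 + 9 + 22 + 5 + 4 = 64.
P(AgeGroup=60-74 | Preference=OptC) = 5/64 = 0.0781.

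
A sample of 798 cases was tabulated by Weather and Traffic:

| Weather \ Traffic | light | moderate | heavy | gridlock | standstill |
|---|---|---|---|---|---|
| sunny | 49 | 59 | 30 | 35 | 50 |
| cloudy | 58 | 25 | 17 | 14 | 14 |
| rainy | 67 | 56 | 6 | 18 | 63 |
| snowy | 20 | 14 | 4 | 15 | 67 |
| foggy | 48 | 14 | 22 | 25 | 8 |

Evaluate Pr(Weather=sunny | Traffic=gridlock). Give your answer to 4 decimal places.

0.3271

Total with Traffic=gridlock: 35 + 14 + 18 + 15 + 25 = 107.
P(Weather=sunny | Traffic=gridlock) = 35/107 = 0.3271.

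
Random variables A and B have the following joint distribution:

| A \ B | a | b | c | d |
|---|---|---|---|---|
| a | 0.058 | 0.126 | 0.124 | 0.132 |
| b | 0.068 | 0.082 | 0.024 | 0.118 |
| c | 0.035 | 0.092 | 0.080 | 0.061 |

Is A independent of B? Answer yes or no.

P(A=b) = 0.292 and P(B=c) = 0.228, so their product is 0.06658, but P(A=b, B=c) = 0.024. Since these differ, A and B are not independent.

no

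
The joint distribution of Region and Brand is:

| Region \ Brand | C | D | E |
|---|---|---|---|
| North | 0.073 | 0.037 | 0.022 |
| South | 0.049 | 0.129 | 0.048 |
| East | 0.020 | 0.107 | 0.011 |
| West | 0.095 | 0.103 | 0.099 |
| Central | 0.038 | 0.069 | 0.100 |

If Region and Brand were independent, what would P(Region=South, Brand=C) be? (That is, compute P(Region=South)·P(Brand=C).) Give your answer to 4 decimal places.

P(Region=South) = 0.049 + 0.129 + 0.048 = 0.226.
P(Brand=C) = 0.073 + 0.049 + 0.020 + 0.095 + 0.038 = 0.275.
Product: 0.226 × 0.275 = 0.0622.

0.0622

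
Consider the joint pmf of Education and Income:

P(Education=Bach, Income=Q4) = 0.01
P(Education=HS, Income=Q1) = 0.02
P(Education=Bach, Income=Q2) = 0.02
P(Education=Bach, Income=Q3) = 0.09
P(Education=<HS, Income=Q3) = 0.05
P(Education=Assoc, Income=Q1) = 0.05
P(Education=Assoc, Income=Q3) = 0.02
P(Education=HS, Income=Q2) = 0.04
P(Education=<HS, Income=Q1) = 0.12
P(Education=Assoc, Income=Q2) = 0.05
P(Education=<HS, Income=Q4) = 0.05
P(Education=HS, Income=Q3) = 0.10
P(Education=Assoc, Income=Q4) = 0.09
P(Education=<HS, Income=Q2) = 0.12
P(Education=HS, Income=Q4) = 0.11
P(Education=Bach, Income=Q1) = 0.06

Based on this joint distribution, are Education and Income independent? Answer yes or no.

P(Education=HS) = 0.27 and P(Income=Q1) = 0.25, so their product is 0.0675, but P(Education=HS, Income=Q1) = 0.02. Since these differ, Education and Income are not independent.

no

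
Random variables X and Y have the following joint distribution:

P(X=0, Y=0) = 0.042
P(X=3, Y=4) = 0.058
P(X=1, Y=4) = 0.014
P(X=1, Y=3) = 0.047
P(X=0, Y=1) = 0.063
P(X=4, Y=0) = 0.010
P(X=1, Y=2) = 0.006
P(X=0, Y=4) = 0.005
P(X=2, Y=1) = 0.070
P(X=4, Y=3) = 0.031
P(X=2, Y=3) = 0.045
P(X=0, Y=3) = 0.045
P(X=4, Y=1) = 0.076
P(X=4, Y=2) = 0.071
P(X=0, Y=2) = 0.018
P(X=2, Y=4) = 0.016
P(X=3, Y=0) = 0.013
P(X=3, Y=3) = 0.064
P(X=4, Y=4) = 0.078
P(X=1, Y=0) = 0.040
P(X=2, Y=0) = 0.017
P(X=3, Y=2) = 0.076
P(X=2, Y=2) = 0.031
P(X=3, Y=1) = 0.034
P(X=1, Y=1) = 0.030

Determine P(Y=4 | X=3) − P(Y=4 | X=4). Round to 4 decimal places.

P(X=3) = 0.013 + 0.034 + 0.076 + 0.064 + 0.058 = 0.245; P(Y=4 | X=3) = 0.058/0.245 = 0.23673.
P(X=4) = 0.010 + 0.076 + 0.071 + 0.031 + 0.078 = 0.266; P(Y=4 | X=4) = 0.078/0.266 = 0.29323.
Difference = -0.0565.

-0.0565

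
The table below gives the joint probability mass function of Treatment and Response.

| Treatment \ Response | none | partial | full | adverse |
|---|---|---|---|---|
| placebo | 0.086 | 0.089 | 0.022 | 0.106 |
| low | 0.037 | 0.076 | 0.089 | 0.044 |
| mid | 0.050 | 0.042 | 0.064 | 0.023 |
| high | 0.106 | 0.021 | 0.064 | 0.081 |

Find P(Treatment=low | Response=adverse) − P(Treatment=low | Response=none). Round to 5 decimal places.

0.04061

P(Response=adverse) = 0.106 + 0.044 + 0.023 + 0.081 = 0.254; P(Treatment=low | Response=adverse) = 0.044/0.254 = 0.173228.
P(Response=none) = 0.086 + 0.037 + 0.050 + 0.106 = 0.279; P(Treatment=low | Response=none) = 0.037/0.279 = 0.132616.
Difference = 0.04061.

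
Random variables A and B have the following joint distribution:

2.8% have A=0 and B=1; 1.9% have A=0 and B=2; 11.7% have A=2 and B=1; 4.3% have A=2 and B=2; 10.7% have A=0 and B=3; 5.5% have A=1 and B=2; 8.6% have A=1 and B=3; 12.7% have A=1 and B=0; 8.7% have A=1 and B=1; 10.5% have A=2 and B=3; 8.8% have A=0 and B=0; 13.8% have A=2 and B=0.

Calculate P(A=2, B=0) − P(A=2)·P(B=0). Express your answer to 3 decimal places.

-0.004

P(A=2) = 0.138 + 0.117 + 0.043 + 0.105 = 0.403.
P(B=0) = 0.088 + 0.127 + 0.138 = 0.353.
P(A=2, B=0) − P(A=2)P(B=0) = 0.138 − 0.403×0.353 = -0.004.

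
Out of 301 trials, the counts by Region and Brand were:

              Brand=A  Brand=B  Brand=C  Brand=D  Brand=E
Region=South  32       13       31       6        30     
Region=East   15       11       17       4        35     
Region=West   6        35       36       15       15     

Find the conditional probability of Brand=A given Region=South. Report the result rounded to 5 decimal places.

0.28571

Total with Region=South: 32 + 13 + 31 + 6 + 30 = 112.
P(Brand=A | Region=South) = 32/112 = 0.28571.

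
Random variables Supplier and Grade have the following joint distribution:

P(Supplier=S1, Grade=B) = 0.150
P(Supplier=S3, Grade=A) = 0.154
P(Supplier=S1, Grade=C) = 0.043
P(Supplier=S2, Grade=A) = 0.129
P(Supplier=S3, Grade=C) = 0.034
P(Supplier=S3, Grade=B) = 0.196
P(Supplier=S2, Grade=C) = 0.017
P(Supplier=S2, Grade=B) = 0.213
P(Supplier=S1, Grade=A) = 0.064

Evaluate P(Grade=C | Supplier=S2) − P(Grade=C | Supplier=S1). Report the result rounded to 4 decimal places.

P(Supplier=S2) = 0.129 + 0.213 + 0.017 = 0.359; P(Grade=C | Supplier=S2) = 0.017/0.359 = 0.04735.
P(Supplier=S1) = 0.064 + 0.150 + 0.043 = 0.257; P(Grade=C | Supplier=S1) = 0.043/0.257 = 0.16732.
Difference = -0.1200.

-0.1200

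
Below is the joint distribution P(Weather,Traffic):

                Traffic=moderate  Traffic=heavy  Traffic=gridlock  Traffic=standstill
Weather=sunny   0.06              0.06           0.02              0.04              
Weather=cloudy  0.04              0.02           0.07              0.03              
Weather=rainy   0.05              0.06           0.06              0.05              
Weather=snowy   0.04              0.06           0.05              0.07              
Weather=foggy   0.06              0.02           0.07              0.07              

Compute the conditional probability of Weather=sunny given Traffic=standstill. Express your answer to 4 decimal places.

P(Traffic=standstill) = 0.04 + 0.03 + 0.05 + 0.07 + 0.07 = 0.26.
P(Weather=sunny | Traffic=standstill) = 0.04/0.26 = 0.1538.

0.1538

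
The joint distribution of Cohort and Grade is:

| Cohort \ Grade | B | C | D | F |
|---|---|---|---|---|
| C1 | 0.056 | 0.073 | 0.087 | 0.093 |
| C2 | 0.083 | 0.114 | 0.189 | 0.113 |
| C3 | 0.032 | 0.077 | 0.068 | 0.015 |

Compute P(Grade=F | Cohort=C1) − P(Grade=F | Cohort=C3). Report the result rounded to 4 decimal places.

0.2228

P(Cohort=C1) = 0.056 + 0.073 + 0.087 + 0.093 = 0.309; P(Grade=F | Cohort=C1) = 0.093/0.309 = 0.30097.
P(Cohort=C3) = 0.032 + 0.077 + 0.068 + 0.015 = 0.192; P(Grade=F | Cohort=C3) = 0.015/0.192 = 0.07813.
Difference = 0.2228.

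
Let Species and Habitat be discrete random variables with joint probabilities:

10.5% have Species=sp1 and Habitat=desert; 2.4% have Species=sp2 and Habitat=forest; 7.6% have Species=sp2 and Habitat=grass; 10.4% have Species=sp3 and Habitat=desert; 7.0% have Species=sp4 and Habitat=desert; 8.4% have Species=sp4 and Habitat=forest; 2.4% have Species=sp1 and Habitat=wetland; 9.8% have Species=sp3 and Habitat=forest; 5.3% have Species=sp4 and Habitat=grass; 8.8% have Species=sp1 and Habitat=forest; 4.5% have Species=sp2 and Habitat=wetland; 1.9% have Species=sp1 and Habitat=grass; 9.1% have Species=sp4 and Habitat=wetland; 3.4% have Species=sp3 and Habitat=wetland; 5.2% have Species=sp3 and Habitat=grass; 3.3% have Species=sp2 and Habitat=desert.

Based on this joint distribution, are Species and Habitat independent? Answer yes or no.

no

P(Species=sp2) = 0.178 and P(Habitat=grass) = 0.200, so their product is 0.03560, but P(Species=sp2, Habitat=grass) = 0.076. Since these differ, Species and Habitat are not independent.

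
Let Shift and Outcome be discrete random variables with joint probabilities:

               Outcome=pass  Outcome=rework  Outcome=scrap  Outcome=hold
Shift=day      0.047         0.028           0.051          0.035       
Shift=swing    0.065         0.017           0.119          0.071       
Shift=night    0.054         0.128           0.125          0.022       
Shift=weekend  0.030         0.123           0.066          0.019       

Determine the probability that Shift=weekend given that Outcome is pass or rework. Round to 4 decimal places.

0.3110

P(Outcome=pass) = 0.047 + 0.065 + 0.054 + 0.030 = 0.196.
P(Outcome=rework) = 0.028 + 0.017 + 0.128 + 0.123 = 0.296.
P(Outcome ∈ {pass, rework}) = 0.196 + 0.296 = 0.492; P(Shift=weekend, Outcome ∈ {pass, rework}) = 0.030 + 0.123 = 0.153.
P(Shift=weekend | Outcome ∈ {pass, rework}) = 0.153/0.492 = 0.3110.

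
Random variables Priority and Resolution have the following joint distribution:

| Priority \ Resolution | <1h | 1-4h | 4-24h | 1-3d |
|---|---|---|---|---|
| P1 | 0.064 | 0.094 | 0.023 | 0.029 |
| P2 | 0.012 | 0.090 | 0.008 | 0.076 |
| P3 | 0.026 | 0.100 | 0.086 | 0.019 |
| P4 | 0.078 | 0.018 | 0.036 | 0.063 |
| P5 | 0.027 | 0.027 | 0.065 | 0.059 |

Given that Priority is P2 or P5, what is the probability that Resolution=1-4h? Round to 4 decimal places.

P(Priority=P2) = 0.012 + 0.090 + 0.008 + 0.076 = 0.186.
P(Priority=P5) = 0.027 + 0.027 + 0.065 + 0.059 = 0.178.
P(Priority ∈ {P2, P5}) = 0.186 + 0.178 = 0.364; P(Resolution=1-4h, Priority ∈ {P2, P5}) = 0.090 + 0.027 = 0.117.
P(Resolution=1-4h | Priority ∈ {P2, P5}) = 0.117/0.364 = 0.3214.

0.3214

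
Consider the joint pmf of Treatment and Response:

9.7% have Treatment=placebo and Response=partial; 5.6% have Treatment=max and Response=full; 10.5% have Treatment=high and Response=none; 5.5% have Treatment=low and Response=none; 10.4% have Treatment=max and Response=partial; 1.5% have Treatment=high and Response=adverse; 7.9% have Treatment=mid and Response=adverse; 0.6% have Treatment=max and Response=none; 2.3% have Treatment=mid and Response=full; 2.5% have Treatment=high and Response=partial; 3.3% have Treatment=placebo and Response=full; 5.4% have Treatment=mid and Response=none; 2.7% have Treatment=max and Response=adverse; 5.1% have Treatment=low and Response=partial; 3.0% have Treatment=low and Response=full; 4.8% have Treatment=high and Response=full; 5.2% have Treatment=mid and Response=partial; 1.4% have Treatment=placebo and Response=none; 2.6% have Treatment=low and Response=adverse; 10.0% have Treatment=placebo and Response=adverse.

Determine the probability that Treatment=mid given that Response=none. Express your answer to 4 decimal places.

0.2308

P(Response=none) = 0.014 + 0.055 + 0.054 + 0.105 + 0.006 = 0.234.
P(Treatment=mid | Response=none) = 0.054/0.234 = 0.2308.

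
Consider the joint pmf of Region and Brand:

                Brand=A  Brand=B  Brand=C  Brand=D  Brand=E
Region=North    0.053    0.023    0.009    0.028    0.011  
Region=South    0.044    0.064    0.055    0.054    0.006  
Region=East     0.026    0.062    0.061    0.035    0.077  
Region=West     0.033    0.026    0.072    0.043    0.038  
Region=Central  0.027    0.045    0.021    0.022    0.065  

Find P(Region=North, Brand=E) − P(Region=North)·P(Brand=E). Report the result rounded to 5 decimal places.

P(Region=North) = 0.053 + 0.023 + 0.009 + 0.028 + 0.011 = 0.124.
P(Brand=E) = 0.011 + 0.006 + 0.077 + 0.038 + 0.065 = 0.197.
P(Region=North, Brand=E) − P(Region=North)P(Brand=E) = 0.011 − 0.124×0.197 = -0.01343.

-0.01343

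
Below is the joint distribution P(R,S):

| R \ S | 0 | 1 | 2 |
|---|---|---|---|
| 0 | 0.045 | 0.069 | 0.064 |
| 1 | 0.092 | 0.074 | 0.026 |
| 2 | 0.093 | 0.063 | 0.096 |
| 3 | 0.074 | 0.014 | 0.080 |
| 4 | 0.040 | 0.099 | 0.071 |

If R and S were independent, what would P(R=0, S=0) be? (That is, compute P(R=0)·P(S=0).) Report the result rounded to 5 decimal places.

P(R=0) = 0.045 + 0.069 + 0.064 = 0.178.
P(S=0) = 0.045 + 0.092 + 0.093 + 0.074 + 0.040 = 0.344.
Product: 0.178 × 0.344 = 0.06123.

0.06123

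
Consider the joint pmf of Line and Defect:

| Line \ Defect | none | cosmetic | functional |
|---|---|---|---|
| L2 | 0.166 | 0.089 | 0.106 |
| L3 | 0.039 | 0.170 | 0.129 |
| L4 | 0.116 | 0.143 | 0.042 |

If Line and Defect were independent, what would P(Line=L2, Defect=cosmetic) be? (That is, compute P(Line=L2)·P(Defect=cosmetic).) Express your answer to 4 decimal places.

P(Line=L2) = 0.166 + 0.089 + 0.106 = 0.361.
P(Defect=cosmetic) = 0.089 + 0.170 + 0.143 = 0.402.
Product: 0.361 × 0.402 = 0.1451.

0.1451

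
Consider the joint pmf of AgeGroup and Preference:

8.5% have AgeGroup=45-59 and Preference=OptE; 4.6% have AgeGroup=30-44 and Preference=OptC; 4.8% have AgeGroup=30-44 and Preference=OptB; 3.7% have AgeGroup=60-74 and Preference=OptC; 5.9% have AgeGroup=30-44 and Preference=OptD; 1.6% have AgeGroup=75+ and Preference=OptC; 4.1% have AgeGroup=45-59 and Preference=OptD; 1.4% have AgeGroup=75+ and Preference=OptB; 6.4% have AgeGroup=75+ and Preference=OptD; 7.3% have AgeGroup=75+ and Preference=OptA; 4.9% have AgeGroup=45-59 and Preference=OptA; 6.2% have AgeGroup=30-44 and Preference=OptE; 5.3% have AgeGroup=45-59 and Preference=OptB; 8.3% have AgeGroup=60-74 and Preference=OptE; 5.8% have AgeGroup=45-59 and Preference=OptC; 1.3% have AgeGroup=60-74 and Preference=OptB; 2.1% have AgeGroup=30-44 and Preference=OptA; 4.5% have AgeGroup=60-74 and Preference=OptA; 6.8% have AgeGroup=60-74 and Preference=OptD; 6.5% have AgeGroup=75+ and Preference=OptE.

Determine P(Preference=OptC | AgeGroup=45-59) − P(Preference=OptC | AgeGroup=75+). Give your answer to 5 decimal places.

0.13383

P(AgeGroup=45-59) = 0.049 + 0.053 + 0.058 + 0.041 + 0.085 = 0.286; P(Preference=OptC | AgeGroup=45-59) = 0.058/0.286 = 0.202797.
P(AgeGroup=75+) = 0.073 + 0.014 + 0.016 + 0.064 + 0.065 = 0.232; P(Preference=OptC | AgeGroup=75+) = 0.016/0.232 = 0.068966.
Difference = 0.13383.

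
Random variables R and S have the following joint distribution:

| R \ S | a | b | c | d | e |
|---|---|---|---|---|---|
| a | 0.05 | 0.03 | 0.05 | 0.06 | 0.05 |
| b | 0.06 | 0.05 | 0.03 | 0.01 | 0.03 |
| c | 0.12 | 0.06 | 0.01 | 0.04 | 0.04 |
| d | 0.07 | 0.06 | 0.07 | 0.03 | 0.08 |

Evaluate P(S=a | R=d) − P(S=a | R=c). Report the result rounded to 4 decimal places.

P(R=d) = 0.07 + 0.06 + 0.07 + 0.03 + 0.08 = 0.31; P(S=a | R=d) = 0.07/0.31 = 0.22581.
P(R=c) = 0.12 + 0.06 + 0.01 + 0.04 + 0.04 = 0.27; P(S=a | R=c) = 0.12/0.27 = 0.44444.
Difference = -0.2186.

-0.2186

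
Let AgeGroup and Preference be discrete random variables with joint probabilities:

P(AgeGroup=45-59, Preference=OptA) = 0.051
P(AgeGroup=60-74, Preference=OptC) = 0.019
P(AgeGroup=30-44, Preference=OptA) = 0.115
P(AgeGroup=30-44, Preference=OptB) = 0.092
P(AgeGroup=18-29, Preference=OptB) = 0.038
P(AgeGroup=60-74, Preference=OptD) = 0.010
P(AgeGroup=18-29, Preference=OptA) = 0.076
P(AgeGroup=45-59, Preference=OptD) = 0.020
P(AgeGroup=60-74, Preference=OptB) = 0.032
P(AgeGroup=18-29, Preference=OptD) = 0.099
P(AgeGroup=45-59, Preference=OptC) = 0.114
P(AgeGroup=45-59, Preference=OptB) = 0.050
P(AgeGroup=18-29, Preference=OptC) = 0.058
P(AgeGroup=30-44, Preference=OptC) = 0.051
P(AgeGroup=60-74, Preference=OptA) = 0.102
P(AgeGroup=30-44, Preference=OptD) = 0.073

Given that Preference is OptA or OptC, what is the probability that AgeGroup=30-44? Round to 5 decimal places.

P(Preference=OptA) = 0.076 + 0.115 + 0.051 + 0.102 = 0.344.
P(Preference=OptC) = 0.058 + 0.051 + 0.114 + 0.019 = 0.242.
P(Preference ∈ {OptA, OptC}) = 0.344 + 0.242 = 0.586; P(AgeGroup=30-44, Preference ∈ {OptA, OptC}) = 0.115 + 0.051 = 0.166.
P(AgeGroup=30-44 | Preference ∈ {OptA, OptC}) = 0.166/0.586 = 0.28328.

0.28328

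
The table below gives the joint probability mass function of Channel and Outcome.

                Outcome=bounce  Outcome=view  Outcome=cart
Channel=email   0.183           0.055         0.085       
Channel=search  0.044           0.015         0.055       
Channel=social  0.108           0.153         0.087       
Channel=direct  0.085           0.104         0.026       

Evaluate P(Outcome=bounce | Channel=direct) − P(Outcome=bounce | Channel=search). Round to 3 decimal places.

0.009

P(Channel=direct) = 0.085 + 0.104 + 0.026 = 0.215; P(Outcome=bounce | Channel=direct) = 0.085/0.215 = 0.3953.
P(Channel=search) = 0.044 + 0.015 + 0.055 = 0.114; P(Outcome=bounce | Channel=search) = 0.044/0.114 = 0.3860.
Difference = 0.009.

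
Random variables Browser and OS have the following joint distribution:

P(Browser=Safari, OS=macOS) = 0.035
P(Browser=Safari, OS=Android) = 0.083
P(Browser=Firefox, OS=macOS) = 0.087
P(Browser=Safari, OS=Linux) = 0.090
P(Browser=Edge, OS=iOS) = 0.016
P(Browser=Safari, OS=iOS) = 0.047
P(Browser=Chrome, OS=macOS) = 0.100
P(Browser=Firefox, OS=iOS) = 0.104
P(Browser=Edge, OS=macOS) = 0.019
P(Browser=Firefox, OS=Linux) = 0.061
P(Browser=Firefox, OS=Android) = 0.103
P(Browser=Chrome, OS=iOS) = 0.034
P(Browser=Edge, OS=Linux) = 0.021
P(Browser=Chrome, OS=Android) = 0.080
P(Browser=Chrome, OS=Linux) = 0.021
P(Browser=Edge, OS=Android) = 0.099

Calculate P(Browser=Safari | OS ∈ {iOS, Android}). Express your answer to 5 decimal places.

0.22968

P(OS=iOS) = 0.034 + 0.104 + 0.047 + 0.016 = 0.201.
P(OS=Android) = 0.080 + 0.103 + 0.083 + 0.099 = 0.365.
P(OS ∈ {iOS, Android}) = 0.201 + 0.365 = 0.566; P(Browser=Safari, OS ∈ {iOS, Android}) = 0.047 + 0.083 = 0.130.
P(Browser=Safari | OS ∈ {iOS, Android}) = 0.130/0.566 = 0.22968.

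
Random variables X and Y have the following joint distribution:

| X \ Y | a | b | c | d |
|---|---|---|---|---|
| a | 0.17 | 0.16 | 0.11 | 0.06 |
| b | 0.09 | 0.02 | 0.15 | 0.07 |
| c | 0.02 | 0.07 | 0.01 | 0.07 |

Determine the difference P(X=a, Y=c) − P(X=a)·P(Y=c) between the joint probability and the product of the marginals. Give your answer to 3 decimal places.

P(X=a) = 0.17 + 0.16 + 0.11 + 0.06 = 0.50.
P(Y=c) = 0.11 + 0.15 + 0.01 = 0.27.
P(X=a, Y=c) − P(X=a)P(Y=c) = 0.11 − 0.50×0.27 = -0.025.

-0.025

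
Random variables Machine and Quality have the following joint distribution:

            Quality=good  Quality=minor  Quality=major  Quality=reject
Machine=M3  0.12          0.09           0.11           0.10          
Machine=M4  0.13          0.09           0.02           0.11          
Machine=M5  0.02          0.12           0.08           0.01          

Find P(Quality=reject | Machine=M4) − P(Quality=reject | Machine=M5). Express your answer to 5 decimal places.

0.27081

P(Machine=M4) = 0.13 + 0.09 + 0.02 + 0.11 = 0.35; P(Quality=reject | Machine=M4) = 0.11/0.35 = 0.314286.
P(Machine=M5) = 0.02 + 0.12 + 0.08 + 0.01 = 0.23; P(Quality=reject | Machine=M5) = 0.01/0.23 = 0.043478.
Difference = 0.27081.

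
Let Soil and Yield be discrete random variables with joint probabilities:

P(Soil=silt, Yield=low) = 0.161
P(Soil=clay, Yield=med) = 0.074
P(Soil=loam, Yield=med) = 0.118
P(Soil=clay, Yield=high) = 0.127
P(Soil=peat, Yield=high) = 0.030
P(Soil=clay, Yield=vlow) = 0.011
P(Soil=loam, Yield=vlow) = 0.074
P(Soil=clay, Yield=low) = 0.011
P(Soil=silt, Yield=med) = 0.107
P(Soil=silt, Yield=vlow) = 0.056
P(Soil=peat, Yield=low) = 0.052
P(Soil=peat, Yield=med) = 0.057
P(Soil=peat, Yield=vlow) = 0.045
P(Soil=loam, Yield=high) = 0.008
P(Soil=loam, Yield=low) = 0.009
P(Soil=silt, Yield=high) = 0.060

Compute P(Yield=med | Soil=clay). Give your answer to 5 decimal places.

P(Soil=clay) = 0.011 + 0.011 + 0.074 + 0.127 = 0.223.
P(Yield=med | Soil=clay) = 0.074/0.223 = 0.33184.

0.33184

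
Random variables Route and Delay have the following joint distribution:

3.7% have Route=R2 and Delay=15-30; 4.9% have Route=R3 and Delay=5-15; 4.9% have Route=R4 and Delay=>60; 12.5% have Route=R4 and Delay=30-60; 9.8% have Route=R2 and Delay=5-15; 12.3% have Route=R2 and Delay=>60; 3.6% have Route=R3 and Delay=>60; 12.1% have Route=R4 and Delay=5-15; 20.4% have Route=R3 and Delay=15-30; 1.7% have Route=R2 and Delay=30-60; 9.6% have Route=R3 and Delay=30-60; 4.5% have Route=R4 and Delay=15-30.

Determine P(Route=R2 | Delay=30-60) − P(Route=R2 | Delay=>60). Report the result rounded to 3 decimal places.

P(Delay=30-60) = 0.017 + 0.096 + 0.125 = 0.238; P(Route=R2 | Delay=30-60) = 0.017/0.238 = 0.0714.
P(Delay=>60) = 0.123 + 0.036 + 0.049 = 0.208; P(Route=R2 | Delay=>60) = 0.123/0.208 = 0.5913.
Difference = -0.520.

-0.520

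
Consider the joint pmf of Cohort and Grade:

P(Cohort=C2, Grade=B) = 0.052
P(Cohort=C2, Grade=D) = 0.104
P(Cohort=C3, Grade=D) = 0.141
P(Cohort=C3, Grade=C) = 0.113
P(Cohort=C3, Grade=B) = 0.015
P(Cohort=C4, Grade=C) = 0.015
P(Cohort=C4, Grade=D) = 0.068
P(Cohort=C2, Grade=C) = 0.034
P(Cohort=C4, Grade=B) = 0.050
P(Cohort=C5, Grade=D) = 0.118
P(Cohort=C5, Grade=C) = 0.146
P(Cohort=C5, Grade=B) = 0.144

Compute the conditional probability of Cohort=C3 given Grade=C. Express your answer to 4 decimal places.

P(Grade=C) = 0.034 + 0.113 + 0.015 + 0.146 = 0.308.
P(Cohort=C3 | Grade=C) = 0.113/0.308 = 0.3669.

0.3669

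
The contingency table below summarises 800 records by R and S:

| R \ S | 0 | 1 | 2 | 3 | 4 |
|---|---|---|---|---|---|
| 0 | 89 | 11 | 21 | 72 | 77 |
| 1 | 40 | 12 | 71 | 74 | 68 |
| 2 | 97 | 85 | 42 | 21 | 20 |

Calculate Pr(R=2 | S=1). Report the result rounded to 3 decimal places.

0.787

Total with S=1: 11 + 12 + 85 = 108.
P(R=2 | S=1) = 85/108 = 0.787.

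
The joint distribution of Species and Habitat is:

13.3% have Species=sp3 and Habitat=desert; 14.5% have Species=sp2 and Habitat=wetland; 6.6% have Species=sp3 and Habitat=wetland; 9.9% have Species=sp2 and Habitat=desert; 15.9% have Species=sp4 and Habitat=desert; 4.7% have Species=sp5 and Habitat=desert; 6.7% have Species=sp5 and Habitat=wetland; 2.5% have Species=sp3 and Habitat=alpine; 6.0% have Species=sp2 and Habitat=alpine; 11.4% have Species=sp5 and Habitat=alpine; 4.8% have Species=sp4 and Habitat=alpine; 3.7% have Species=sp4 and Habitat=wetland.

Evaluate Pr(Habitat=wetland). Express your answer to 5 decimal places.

0.31500

P(Habitat=wetland) = 0.145 + 0.066 + 0.037 + 0.067 = 0.315.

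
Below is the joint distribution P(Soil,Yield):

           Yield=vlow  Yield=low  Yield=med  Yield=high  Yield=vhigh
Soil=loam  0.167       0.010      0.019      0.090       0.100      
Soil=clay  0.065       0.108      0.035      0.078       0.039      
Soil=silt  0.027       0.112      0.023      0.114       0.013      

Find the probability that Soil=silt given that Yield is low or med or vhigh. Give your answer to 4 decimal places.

0.3224

P(Yield=low) = 0.010 + 0.108 + 0.112 = 0.230.
P(Yield=med) = 0.019 + 0.035 + 0.023 = 0.077.
P(Yield=vhigh) = 0.100 + 0.039 + 0.013 = 0.152.
P(Yield ∈ {low, med, vhigh}) = 0.230 + 0.077 + 0.152 = 0.459; P(Soil=silt, Yield ∈ {low, med, vhigh}) = 0.112 + 0.023 + 0.013 = 0.148.
P(Soil=silt | Yield ∈ {low, med, vhigh}) = 0.148/0.459 = 0.3224.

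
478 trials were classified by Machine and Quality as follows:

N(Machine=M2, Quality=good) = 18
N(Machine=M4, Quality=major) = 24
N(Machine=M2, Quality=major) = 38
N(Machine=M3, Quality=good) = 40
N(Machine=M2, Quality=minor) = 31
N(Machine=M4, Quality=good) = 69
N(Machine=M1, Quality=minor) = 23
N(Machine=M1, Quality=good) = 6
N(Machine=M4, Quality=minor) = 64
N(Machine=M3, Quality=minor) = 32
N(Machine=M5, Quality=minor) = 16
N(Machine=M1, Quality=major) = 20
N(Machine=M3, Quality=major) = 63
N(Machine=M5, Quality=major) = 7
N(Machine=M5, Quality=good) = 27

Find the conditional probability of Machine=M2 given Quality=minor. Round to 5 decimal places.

0.18675

Total with Quality=minor: 23 + 31 + 32 + 64 + 16 = 166.
P(Machine=M2 | Quality=minor) = 31/166 = 0.18675.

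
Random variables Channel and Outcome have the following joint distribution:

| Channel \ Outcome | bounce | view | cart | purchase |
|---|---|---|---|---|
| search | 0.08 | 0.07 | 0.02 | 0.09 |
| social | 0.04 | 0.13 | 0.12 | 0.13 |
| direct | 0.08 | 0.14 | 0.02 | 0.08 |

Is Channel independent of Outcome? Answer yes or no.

P(Channel=social) = 0.42 and P(Outcome=cart) = 0.16, so their product is 0.0672, but P(Channel=social, Outcome=cart) = 0.12. Since these differ, Channel and Outcome are not independent.

no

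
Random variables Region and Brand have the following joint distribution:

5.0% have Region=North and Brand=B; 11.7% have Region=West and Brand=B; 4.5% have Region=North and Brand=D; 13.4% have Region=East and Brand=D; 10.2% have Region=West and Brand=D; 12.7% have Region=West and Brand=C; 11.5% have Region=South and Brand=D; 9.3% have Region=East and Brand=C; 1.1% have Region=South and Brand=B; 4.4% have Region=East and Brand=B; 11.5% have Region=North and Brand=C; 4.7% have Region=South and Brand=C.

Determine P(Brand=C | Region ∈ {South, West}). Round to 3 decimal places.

P(Region=South) = 0.011 + 0.047 + 0.115 = 0.173.
P(Region=West) = 0.117 + 0.127 + 0.102 = 0.346.
P(Region ∈ {South, West}) = 0.173 + 0.346 = 0.519; P(Brand=C, Region ∈ {South, West}) = 0.047 + 0.127 = 0.174.
P(Brand=C | Region ∈ {South, West}) = 0.174/0.519 = 0.335.

0.335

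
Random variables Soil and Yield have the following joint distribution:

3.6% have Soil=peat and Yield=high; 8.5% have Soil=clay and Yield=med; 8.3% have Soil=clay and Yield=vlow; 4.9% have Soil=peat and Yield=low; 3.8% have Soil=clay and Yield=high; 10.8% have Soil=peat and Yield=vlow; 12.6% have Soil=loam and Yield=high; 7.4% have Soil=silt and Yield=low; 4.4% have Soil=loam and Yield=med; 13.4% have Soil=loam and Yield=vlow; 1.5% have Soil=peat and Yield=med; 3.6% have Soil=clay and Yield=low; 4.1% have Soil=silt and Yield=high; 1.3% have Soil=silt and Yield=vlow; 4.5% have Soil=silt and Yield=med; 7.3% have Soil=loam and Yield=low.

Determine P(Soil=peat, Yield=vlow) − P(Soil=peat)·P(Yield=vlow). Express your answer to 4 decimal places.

0.0377

P(Soil=peat) = 0.108 + 0.049 + 0.015 + 0.036 = 0.208.
P(Yield=vlow) = 0.134 + 0.083 + 0.013 + 0.108 = 0.338.
P(Soil=peat, Yield=vlow) − P(Soil=peat)P(Yield=vlow) = 0.108 − 0.208×0.338 = 0.0377.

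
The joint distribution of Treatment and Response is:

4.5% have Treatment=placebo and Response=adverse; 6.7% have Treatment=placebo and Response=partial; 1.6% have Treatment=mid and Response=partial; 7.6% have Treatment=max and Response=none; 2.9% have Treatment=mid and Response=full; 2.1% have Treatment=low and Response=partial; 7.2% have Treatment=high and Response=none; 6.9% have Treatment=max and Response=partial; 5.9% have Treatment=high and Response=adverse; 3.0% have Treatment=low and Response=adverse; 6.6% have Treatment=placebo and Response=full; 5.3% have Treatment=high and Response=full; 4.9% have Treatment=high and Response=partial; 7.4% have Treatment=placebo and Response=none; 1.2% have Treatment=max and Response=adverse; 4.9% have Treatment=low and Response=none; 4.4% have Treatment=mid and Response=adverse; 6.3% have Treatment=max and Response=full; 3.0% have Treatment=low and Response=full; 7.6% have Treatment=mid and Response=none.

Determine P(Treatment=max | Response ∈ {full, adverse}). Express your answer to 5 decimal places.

0.17401

P(Response=full) = 0.066 + 0.030 + 0.029 + 0.053 + 0.063 = 0.241.
P(Response=adverse) = 0.045 + 0.030 + 0.044 + 0.059 + 0.012 = 0.190.
P(Response ∈ {full, adverse}) = 0.241 + 0.190 = 0.431; P(Treatment=max, Response ∈ {full, adverse}) = 0.063 + 0.012 = 0.075.
P(Treatment=max | Response ∈ {full, adverse}) = 0.075/0.431 = 0.17401.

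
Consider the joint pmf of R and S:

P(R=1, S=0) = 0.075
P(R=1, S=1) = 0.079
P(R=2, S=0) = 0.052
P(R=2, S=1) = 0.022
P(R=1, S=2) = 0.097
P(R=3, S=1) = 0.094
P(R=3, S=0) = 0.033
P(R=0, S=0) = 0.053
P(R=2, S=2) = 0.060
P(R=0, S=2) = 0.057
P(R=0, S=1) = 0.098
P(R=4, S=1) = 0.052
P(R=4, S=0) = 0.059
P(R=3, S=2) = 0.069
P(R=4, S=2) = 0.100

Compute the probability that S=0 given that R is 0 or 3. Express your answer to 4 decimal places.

P(R=0) = 0.053 + 0.098 + 0.057 = 0.208.
P(R=3) = 0.033 + 0.094 + 0.069 = 0.196.
P(R ∈ {0, 3}) = 0.208 + 0.196 = 0.404; P(S=0, R ∈ {0, 3}) = 0.053 + 0.033 = 0.086.
P(S=0 | R ∈ {0, 3}) = 0.086/0.404 = 0.2129.

0.2129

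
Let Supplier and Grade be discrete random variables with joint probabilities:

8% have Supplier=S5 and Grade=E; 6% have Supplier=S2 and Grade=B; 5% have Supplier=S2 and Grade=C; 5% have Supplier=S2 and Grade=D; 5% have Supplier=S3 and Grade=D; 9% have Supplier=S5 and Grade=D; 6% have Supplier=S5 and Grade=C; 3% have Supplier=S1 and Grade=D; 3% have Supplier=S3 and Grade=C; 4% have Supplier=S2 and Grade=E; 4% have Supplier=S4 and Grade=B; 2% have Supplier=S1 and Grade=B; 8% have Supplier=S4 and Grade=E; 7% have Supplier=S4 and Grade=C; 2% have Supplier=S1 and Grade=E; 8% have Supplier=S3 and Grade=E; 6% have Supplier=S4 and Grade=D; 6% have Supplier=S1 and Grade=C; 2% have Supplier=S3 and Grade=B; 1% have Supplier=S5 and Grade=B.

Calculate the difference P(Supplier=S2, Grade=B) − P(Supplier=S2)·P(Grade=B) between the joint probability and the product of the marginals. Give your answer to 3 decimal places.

0.030

P(Supplier=S2) = 0.06 + 0.05 + 0.05 + 0.04 = 0.20.
P(Grade=B) = 0.02 + 0.06 + 0.02 + 0.04 + 0.01 = 0.15.
P(Supplier=S2, Grade=B) − P(Supplier=S2)P(Grade=B) = 0.06 − 0.20×0.15 = 0.030.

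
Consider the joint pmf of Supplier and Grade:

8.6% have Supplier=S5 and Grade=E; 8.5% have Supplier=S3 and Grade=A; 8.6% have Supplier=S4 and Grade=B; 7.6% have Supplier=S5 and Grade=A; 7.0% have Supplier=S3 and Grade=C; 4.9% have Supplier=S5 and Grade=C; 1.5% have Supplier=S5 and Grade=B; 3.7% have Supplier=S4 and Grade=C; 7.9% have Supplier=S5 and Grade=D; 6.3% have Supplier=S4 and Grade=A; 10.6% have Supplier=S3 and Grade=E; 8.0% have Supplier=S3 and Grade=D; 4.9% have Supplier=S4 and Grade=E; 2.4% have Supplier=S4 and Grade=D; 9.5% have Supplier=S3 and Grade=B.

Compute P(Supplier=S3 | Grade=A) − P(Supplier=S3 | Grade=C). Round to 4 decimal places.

P(Grade=A) = 0.085 + 0.063 + 0.076 = 0.224; P(Supplier=S3 | Grade=A) = 0.085/0.224 = 0.37946.
P(Grade=C) = 0.070 + 0.037 + 0.049 = 0.156; P(Supplier=S3 | Grade=C) = 0.070/0.156 = 0.44872.
Difference = -0.0693.

-0.0693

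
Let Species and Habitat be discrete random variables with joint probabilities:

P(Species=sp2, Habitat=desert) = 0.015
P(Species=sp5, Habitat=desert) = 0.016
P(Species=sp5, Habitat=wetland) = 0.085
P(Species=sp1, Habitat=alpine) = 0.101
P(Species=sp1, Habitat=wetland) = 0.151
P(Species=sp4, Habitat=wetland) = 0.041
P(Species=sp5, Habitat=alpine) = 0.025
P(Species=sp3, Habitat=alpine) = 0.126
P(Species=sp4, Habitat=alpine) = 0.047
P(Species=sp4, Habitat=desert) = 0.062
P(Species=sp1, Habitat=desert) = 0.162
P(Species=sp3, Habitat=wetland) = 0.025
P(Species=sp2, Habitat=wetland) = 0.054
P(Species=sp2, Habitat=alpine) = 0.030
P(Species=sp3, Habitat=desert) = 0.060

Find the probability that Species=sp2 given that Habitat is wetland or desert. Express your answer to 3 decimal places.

0.103

P(Habitat=wetland) = 0.151 + 0.054 + 0.025 + 0.041 + 0.085 = 0.356.
P(Habitat=desert) = 0.162 + 0.015 + 0.060 + 0.062 + 0.016 = 0.315.
P(Habitat ∈ {wetland, desert}) = 0.356 + 0.315 = 0.671; P(Species=sp2, Habitat ∈ {wetland, desert}) = 0.054 + 0.015 = 0.069.
P(Species=sp2 | Habitat ∈ {wetland, desert}) = 0.069/0.671 = 0.103.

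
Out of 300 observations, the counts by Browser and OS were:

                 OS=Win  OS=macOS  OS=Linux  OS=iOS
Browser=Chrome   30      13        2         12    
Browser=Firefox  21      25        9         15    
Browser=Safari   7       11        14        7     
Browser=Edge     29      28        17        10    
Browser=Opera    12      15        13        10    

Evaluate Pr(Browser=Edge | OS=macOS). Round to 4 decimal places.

Total with OS=macOS: 13 + 25 + 11 + 28 + 15 = 92.
P(Browser=Edge | OS=macOS) = 28/92 = 0.3043.

0.3043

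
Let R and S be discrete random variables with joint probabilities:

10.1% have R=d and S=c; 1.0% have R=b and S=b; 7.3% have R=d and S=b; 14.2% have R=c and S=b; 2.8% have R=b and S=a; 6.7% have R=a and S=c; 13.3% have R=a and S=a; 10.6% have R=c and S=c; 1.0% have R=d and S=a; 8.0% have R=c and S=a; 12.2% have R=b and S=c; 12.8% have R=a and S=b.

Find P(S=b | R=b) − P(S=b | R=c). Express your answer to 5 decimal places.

P(R=b) = 0.028 + 0.010 + 0.122 = 0.160; P(S=b | R=b) = 0.010/0.160 = 0.062500.
P(R=c) = 0.080 + 0.142 + 0.106 = 0.328; P(S=b | R=c) = 0.142/0.328 = 0.432927.
Difference = -0.37043.

-0.37043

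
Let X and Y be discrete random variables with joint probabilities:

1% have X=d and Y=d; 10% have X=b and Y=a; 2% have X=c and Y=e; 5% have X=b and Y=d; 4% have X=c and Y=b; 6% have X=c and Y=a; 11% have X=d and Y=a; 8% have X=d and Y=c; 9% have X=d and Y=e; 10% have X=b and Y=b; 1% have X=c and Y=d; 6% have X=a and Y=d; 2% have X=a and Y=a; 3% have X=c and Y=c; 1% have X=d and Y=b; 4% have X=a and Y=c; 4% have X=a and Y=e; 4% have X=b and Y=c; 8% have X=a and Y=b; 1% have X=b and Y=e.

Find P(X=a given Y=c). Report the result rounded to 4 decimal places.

0.2105

P(Y=c) = 0.04 + 0.04 + 0.03 + 0.08 = 0.19.
P(X=a | Y=c) = 0.04/0.19 = 0.2105.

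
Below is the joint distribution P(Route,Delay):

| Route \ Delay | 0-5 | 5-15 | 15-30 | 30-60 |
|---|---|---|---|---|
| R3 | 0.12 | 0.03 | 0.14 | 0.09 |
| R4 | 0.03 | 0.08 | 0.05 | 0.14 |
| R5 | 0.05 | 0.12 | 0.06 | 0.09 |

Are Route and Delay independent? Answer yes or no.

no

P(Route=R3) = 0.38 and P(Delay=5-15) = 0.23, so their product is 0.0874, but P(Route=R3, Delay=5-15) = 0.03. Since these differ, Route and Delay are not independent.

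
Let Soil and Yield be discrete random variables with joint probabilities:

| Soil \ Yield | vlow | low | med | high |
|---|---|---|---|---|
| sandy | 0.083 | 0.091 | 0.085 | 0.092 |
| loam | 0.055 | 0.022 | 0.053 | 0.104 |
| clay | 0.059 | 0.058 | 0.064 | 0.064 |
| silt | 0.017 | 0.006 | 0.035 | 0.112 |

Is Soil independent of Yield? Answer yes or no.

no

P(Soil=silt) = 0.170 and P(Yield=high) = 0.372, so their product is 0.06324, but P(Soil=silt, Yield=high) = 0.112. Since these differ, Soil and Yield are not independent.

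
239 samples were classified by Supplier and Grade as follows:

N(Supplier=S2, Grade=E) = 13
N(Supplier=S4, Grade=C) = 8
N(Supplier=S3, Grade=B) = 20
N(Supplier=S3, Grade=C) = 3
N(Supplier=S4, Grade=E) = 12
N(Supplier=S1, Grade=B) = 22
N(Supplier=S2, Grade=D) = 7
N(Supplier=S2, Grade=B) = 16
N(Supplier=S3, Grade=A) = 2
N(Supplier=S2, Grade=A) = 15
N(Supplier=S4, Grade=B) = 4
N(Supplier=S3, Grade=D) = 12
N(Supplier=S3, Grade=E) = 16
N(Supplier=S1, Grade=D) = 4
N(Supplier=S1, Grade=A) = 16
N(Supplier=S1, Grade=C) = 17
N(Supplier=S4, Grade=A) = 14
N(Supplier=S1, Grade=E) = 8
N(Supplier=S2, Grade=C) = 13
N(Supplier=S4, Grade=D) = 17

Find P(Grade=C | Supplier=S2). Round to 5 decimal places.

0.20313

Total with Supplier=S2: 15 + 16 + 13 + 7 + 13 = 64.
P(Grade=C | Supplier=S2) = 13/64 = 0.20313.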